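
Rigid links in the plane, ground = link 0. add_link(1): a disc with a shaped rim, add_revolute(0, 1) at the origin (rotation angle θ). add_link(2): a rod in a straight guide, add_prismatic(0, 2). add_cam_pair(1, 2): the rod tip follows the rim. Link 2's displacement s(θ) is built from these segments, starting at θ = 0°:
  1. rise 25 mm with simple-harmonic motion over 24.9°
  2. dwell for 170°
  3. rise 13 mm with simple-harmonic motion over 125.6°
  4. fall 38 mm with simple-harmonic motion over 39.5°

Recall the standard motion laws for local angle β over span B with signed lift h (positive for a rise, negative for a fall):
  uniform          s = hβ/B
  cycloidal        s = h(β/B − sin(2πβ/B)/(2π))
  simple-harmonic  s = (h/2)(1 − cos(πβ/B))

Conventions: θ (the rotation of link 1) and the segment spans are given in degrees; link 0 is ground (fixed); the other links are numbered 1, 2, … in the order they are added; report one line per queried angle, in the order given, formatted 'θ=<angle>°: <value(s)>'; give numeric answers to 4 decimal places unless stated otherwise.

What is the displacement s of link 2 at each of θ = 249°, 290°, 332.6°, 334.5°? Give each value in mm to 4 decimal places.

segment 1 (0° to 24.9°, simple-harmonic, h = 25) is passed completely: s = 0.0000 + (25) = 25.0000
segment 2 (24.9° to 194.9°, dwell): s unchanged at 25.0000
θ = 249° falls in segment 3 (194.9° to 320.5°, simple-harmonic, h = 13): β = 249 − 194.9 = 54.1°, B = 125.6°; Δs = 13/2·(1 − cos(π·0.4307)) = 5.0967; s = 25.0000 + 5.0967 = 30.0967
θ = 290° falls in segment 3 (194.9° to 320.5°, simple-harmonic, h = 13): β = 290 − 194.9 = 95.1°, B = 125.6°; Δs = 13/2·(1 − cos(π·0.7572)) = 11.1985; s = 25.0000 + 11.1985 = 36.1985
segment 3 (194.9° to 320.5°, simple-harmonic, h = 13) is passed completely: s = 25.0000 + (13) = 38.0000
θ = 332.6° falls in segment 4 (320.5° to 360°, simple-harmonic, h = -38): β = 332.6 − 320.5 = 12.1°, B = 39.5°; Δs = -38/2·(1 − cos(π·0.3063)) = -8.1399; s = 38.0000 − 8.1399 = 29.8601
θ = 334.5° falls in segment 4 (320.5° to 360°, simple-harmonic, h = -38): β = 334.5 − 320.5 = 14°, B = 39.5°; Δs = -38/2·(1 − cos(π·0.3544)) = -10.6106; s = 38.0000 − 10.6106 = 27.3894

θ=249°: 30.0967
θ=290°: 36.1985
θ=332.6°: 29.8601
θ=334.5°: 27.3894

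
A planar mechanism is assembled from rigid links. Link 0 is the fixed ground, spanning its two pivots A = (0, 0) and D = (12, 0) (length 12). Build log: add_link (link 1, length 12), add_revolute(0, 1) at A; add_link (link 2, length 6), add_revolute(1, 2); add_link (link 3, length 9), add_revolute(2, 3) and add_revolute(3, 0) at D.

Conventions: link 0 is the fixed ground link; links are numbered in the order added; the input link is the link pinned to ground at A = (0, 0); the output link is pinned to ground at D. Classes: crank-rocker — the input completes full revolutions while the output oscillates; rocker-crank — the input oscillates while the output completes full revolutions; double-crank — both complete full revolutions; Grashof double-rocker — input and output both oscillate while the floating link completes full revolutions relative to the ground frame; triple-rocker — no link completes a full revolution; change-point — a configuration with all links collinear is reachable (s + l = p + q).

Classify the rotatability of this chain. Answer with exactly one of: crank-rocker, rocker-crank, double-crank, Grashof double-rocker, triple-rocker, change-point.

lengths: ground=12, input=12, coupler=6, output=9
sorted: s=6 (shortest), l=12 (longest), p+q=21
s + l = 18 vs p + q = 21
s + l < p + q (Grashof) with shortest = coupler link → Grashof double-rocker

Grashof double-rocker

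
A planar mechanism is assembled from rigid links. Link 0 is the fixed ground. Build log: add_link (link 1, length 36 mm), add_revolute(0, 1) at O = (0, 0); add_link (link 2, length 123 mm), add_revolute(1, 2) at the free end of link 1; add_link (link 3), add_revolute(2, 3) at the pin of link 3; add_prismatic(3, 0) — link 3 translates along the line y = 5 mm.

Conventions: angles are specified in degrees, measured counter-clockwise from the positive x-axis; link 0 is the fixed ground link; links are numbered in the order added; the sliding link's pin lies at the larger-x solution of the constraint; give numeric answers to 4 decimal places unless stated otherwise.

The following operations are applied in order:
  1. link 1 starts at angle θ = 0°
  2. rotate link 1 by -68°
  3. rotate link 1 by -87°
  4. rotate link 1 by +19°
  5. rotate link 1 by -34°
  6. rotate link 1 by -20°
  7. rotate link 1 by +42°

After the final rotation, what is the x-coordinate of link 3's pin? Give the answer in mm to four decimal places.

geometry: r = 36 mm, L = 123 mm, e = 5 mm; θ starts at 0°
rotate link 1 by -68°: θ ← 0° -68° = -68°
rotate link 1 by -87°: θ ← -68° -87° = -155°
rotate link 1 by +19°: θ ← -155° +19° = -136°
rotate link 1 by -34°: θ ← -136° -34° = -170°
rotate link 1 by -20°: θ ← -170° -20° = -190°
rotate link 1 by +42°: θ ← -190° +42° = -148°
crank pin P = (r cos θ, r sin θ) = (-30.529731, -19.077094)
h = r sin θ − e = -19.077094 − 5 = -24.077094
x = r cos θ + √(L² − h²) = -30.529731 + 120.620453 = 90.090721

90.0907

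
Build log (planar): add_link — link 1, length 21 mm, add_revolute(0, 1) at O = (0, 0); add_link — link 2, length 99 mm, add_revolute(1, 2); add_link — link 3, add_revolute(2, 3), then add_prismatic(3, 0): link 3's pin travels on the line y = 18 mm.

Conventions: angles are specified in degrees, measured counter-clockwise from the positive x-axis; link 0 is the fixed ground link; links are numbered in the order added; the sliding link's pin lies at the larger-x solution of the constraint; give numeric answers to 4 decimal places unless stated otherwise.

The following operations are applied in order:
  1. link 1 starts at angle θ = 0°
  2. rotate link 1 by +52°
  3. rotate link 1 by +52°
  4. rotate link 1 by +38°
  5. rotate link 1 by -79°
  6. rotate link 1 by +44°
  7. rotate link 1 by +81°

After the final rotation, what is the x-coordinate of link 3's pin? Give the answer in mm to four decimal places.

geometry: r = 21 mm, L = 99 mm, e = 18 mm; θ starts at 0°
rotate link 1 by +52°: θ ← 0° +52° = 52°
rotate link 1 by +52°: θ ← 52° +52° = 104°
rotate link 1 by +38°: θ ← 104° +38° = 142°
rotate link 1 by -79°: θ ← 142° -79° = 63°
rotate link 1 by +44°: θ ← 63° +44° = 107°
rotate link 1 by +81°: θ ← 107° +81° = 188°
crank pin P = (r cos θ, r sin θ) = (-20.795629, -2.922635)
h = r sin θ − e = -2.922635 − 18 = -20.922635
x = r cos θ + √(L² − h²) = -20.795629 + 96.763853 = 75.968224

75.9682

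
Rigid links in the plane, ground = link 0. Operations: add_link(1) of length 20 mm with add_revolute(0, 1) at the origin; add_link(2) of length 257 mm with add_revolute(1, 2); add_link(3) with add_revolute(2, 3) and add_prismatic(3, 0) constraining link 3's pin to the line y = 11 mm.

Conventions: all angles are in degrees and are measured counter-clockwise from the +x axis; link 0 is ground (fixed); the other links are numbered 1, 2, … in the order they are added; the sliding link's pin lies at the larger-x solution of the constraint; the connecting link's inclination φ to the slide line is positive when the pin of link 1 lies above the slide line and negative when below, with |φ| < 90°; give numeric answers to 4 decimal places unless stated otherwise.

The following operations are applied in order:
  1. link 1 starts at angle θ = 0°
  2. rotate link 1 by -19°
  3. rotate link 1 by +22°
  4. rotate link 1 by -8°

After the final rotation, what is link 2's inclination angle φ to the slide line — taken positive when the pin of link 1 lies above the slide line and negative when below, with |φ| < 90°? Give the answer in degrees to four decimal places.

geometry: r = 20 mm, L = 257 mm, e = 11 mm; θ starts at 0°
rotate link 1 by -19°: θ ← 0° -19° = -19°
rotate link 1 by +22°: θ ← -19° +22° = 3°
rotate link 1 by -8°: θ ← 3° -8° = -5°
h = r sin θ − e = -1.743115 − 11 = -12.743115
sin φ = h / L = -12.743115 / 257 = -0.04958410
φ = arcsin(-0.04958410) = -2.842125°

-2.8421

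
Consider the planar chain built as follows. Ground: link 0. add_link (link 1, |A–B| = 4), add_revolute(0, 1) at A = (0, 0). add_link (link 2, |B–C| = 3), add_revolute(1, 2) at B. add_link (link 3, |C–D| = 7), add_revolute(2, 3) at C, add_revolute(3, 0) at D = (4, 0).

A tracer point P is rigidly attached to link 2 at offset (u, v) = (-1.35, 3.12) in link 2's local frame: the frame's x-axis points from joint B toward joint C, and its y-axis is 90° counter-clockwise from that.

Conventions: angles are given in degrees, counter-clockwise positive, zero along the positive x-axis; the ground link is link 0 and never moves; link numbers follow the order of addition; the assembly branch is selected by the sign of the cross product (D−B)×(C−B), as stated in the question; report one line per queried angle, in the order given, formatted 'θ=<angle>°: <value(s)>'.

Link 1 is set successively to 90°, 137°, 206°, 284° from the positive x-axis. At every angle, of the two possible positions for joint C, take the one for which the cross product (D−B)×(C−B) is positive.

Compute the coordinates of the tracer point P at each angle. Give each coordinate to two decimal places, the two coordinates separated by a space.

A=(0,0), D=(4.00,0)
θ=90°: B = A + 4.00·(cos90°, sin90°) = (0.0000, 4.0000)
θ=90°: |BD| = 5.6569
θ=90°: circle(B,3.00) ∩ circle(D,7.00): a=-0.7071, h=2.9155
θ=90°:   candidates: C₊=(1.5616,6.5616) cross=16.492; C₋=(-2.5616,2.4384) cross=-16.492
θ=90°:   branch + wants cross > 0 → take C=(1.5616,6.5616) (cross=16.492)
θ=90°: ex = (C−B)/|BC| = (0.5205,0.8539); ey = (-0.8539,0.5205)
θ=90°: P = B + -1.35·ex + 3.12·ey = (-3.3667,4.4713)
θ=137°: B = A + 4.00·(cos137°, sin137°) = (-2.9254, 2.7280)
θ=137°: |BD| = 7.4433
θ=137°: circle(B,3.00) ∩ circle(D,7.00): a=1.0347, h=2.8159
θ=137°:   candidates: C₊=(-0.9307,4.9688) cross=20.960; C₋=(-2.9947,-0.2712) cross=-20.960
θ=137°:   branch + wants cross > 0 → take C=(-0.9307,4.9688) (cross=20.960)
θ=137°: ex = (C−B)/|BC| = (0.6649,0.7469); ey = (-0.7469,0.6649)
θ=137°: P = B + -1.35·ex + 3.12·ey = (-6.1534,3.7942)
θ=206°: B = A + 4.00·(cos206°, sin206°) = (-3.5952, -1.7535)
θ=206°: |BD| = 7.7950
θ=206°: circle(B,3.00) ∩ circle(D,7.00): a=1.3317, h=2.6882
θ=206°:   candidates: C₊=(-2.9023,1.1654) cross=20.955; C₋=(-1.6929,-4.0732) cross=-20.955
θ=206°:   branch + wants cross > 0 → take C=(-2.9023,1.1654) (cross=20.955)
θ=206°: ex = (C−B)/|BC| = (0.2310,0.9730); ey = (-0.9730,0.2310)
θ=206°: P = B + -1.35·ex + 3.12·ey = (-6.9426,-2.3464)
θ=284°: B = A + 4.00·(cos284°, sin284°) = (0.9677, -3.8812)
θ=284°: |BD| = 4.9253
θ=284°: circle(B,3.00) ∩ circle(D,7.00): a=-1.5980, h=2.5390
θ=284°:   candidates: C₊=(-2.0169,-3.5773) cross=12.505; C₋=(1.9846,-6.7036) cross=-12.505
θ=284°:   branch + wants cross > 0 → take C=(-2.0169,-3.5773) (cross=12.505)
θ=284°: ex = (C−B)/|BC| = (-0.9949,0.1013); ey = (-0.1013,-0.9949)
θ=284°: P = B + -1.35·ex + 3.12·ey = (1.9947,-7.1219)

θ=90°: -3.37 4.47
θ=137°: -6.15 3.79
θ=206°: -6.94 -2.35
θ=284°: 1.99 -7.12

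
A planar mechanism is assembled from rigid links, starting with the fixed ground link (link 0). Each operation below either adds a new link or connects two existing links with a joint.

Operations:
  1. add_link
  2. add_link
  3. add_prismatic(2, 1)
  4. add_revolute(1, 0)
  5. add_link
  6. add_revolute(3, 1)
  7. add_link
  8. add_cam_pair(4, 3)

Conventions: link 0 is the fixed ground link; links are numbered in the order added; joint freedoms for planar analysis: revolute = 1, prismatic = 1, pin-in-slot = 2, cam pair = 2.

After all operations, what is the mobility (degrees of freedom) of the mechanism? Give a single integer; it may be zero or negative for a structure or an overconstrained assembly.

(L,J1,J2)=(1,0,0); link0 fixed
link1: (2,0,0)
link2: (3,0,0)
P 2-1 [J1]: (3,1,0)
R 1-0 [J1]: (3,2,0)
link3: (4,2,0)
R 3-1 [J1]: (4,3,0)
link4: (5,3,0)
C 4-3 [J2]: (5,3,1)
Grübler: 3·4 − 2·3 − 1 = 5

M = 5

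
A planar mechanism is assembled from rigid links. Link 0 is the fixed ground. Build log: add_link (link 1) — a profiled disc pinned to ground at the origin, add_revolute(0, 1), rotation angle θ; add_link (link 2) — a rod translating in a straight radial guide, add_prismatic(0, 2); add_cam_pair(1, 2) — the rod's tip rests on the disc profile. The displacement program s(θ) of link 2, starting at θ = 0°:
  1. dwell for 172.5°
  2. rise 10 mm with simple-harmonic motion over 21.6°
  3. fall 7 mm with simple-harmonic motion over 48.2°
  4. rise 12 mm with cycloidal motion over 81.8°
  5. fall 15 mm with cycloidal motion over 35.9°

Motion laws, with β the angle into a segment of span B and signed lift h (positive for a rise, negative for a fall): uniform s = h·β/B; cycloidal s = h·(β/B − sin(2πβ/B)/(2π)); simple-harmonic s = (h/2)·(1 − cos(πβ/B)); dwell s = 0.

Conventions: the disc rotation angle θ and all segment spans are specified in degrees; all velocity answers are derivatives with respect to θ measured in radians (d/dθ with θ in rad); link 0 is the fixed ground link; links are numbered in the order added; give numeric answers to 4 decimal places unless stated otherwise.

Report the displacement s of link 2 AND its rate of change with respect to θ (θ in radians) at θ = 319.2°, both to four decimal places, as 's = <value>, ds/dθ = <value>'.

seg 1 [0°–172.5°] dwell: s stays 0.0000
seg 2 [172.5°–194.1°] simple-harmonic, h=10: full span → s += 10 → s = 10.0000
seg 3 [194.1°–242.3°] simple-harmonic, h=-7: full span → s += -7 → s = 3.0000
seg 4 [242.3°–324.1°] cycloidal, h=12: θ=319.2° here. β=76.9, B=81.8. 12·(0.9401 − sin(2π·0.9401)/(2π)) = 11.9831 → s = 14.9831
velocity in seg [242.3°–324.1°] (cycloidal), θ in radians: β = 76.9° = 1.3422 rad, B = 81.8° = 1.4277 rad; ds/dθ = (h/B)(1 − cos(2πβ/B)) = (12/1.4277)(1 − cos(2π·0.9401)) = 0.588346 mm/rad

s = 14.9831, ds/dθ = 0.5883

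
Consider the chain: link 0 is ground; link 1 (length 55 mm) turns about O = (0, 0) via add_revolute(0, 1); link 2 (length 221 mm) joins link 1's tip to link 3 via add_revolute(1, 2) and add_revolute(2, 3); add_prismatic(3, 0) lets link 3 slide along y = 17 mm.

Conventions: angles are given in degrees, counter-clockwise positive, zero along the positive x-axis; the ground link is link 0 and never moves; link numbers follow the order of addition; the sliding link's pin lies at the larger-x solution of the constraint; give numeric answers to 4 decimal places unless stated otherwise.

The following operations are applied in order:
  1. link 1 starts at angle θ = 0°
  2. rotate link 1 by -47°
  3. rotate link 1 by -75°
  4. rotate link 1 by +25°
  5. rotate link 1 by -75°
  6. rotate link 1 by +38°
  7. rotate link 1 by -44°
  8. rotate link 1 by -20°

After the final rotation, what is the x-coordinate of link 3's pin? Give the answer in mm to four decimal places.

geometry: r = 55 mm, L = 221 mm, e = 17 mm; θ starts at 0°
rotate link 1 by -47°: θ ← 0° -47° = -47°
rotate link 1 by -75°: θ ← -47° -75° = -122°
rotate link 1 by +25°: θ ← -122° +25° = -97°
rotate link 1 by -75°: θ ← -97° -75° = -172°
rotate link 1 by +38°: θ ← -172° +38° = -134°
rotate link 1 by -44°: θ ← -134° -44° = -178°
rotate link 1 by -20°: θ ← -178° -20° = -198°
crank pin P = (r cos θ, r sin θ) = (-52.308108, 16.995935)
h = r sin θ − e = 16.995935 − 17 = -0.004065
x = r cos θ + √(L² − h²) = -52.308108 + 221.000000 = 168.691892

168.6919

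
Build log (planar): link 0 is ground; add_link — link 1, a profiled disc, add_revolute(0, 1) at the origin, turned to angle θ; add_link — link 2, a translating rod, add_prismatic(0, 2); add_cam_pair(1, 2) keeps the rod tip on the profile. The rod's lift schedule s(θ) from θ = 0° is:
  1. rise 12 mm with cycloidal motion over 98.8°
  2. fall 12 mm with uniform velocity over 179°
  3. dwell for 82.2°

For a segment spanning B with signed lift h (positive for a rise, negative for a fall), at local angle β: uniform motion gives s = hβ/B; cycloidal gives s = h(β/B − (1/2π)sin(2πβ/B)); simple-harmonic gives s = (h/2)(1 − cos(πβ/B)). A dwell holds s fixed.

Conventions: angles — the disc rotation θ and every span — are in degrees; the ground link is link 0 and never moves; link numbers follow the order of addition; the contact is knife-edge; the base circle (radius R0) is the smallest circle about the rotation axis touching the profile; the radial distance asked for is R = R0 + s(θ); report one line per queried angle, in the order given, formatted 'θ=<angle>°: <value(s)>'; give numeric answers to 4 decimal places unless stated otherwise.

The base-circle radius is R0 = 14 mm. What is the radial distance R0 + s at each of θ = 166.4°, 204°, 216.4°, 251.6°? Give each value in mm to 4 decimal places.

seg 1 [0°–98.8°] cycloidal, h=12: full span → s += 12 → s = 12.0000
seg 2 [98.8°–277.8°] uniform, h=-12: θ=166.4° here. β=67.6, B=179. -12·67.6/179 = -4.5318 → s = 7.4682
seg 2 [98.8°–277.8°] uniform, h=-12: θ=204° here. β=105.2, B=179. -12·105.2/179 = -7.0525 → s = 4.9475
seg 2 [98.8°–277.8°] uniform, h=-12: θ=216.4° here. β=117.6, B=179. -12·117.6/179 = -7.8838 → s = 4.1162
seg 2 [98.8°–277.8°] uniform, h=-12: θ=251.6° here. β=152.8, B=179. -12·152.8/179 = -10.2436 → s = 1.7564
θ=166.4°: R = R0 + s = 14 + 7.4682 = 21.4682
θ=204°: R = R0 + s = 14 + 4.9475 = 18.9475
θ=216.4°: R = R0 + s = 14 + 4.1162 = 18.1162
θ=251.6°: R = R0 + s = 14 + 1.7564 = 15.7564

θ=166.4°: 21.4682
θ=204°: 18.9475
θ=216.4°: 18.1162
θ=251.6°: 15.7564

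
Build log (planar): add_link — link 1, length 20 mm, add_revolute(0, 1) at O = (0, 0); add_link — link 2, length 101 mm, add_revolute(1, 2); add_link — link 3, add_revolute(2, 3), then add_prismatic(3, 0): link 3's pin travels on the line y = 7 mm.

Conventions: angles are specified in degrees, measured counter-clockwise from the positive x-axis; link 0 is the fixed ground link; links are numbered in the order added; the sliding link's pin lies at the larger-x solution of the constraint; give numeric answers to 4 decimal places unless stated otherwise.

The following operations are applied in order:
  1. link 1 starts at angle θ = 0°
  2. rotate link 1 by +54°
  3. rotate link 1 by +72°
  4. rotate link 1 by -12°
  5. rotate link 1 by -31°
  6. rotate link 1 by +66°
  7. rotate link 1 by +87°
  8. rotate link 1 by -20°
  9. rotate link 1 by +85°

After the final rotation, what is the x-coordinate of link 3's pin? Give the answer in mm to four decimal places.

geometry: r = 20 mm, L = 101 mm, e = 7 mm; θ starts at 0°
rotate link 1 by +54°: θ ← 0° +54° = 54°
rotate link 1 by +72°: θ ← 54° +72° = 126°
rotate link 1 by -12°: θ ← 126° -12° = 114°
rotate link 1 by -31°: θ ← 114° -31° = 83°
rotate link 1 by +66°: θ ← 83° +66° = 149°
rotate link 1 by +87°: θ ← 149° +87° = 236°
rotate link 1 by -20°: θ ← 236° -20° = 216°
rotate link 1 by +85°: θ ← 216° +85° = 301°
crank pin P = (r cos θ, r sin θ) = (10.300761, -17.143346)
h = r sin θ − e = -17.143346 − 7 = -24.143346
x = r cos θ + √(L² − h²) = 10.300761 + 98.071906 = 108.372668

108.3727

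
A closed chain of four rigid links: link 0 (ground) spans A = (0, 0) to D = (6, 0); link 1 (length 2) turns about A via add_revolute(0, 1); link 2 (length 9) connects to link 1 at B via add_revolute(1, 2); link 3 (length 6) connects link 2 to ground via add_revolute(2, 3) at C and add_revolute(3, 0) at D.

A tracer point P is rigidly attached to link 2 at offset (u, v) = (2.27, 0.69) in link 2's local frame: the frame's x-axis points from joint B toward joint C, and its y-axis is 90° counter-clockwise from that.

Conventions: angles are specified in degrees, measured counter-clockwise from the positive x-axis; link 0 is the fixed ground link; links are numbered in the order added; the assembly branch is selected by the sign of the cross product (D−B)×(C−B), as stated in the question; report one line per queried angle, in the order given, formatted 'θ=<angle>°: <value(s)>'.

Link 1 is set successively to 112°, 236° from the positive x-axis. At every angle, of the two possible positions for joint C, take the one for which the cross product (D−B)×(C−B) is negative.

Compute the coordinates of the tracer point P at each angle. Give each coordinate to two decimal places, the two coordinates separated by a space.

A=(0,0), D=(6.00,0)
θ=112°: B = A + 2.00·(cos112°, sin112°) = (-0.7492, 1.8544)
θ=112°: |BD| = 6.9993
θ=112°: circle(B,9.00) ∩ circle(D,6.00): a=6.7143, h=5.9932
θ=112°:   candidates: C₊=(7.3129,5.8546) cross=41.949; C₋=(4.1373,-5.7035) cross=-41.949
θ=112°:   branch - wants cross < 0 → take C=(4.1373,-5.7035) (cross=-41.949)
θ=112°: ex = (C−B)/|BC| = (0.5429,-0.8398); ey = (0.8398,0.5429)
θ=112°: P = B + 2.27·ex + 0.69·ey = (1.0627,0.3227)
θ=236°: B = A + 2.00·(cos236°, sin236°) = (-1.1184, -1.6581)
θ=236°: |BD| = 7.3089
θ=236°: circle(B,9.00) ∩ circle(D,6.00): a=6.7329, h=5.9723
θ=236°:   candidates: C₊=(4.0841,5.6859) cross=43.651; C₋=(6.7938,-5.9473) cross=-43.651
θ=236°:   branch - wants cross < 0 → take C=(6.7938,-5.9473) (cross=-43.651)
θ=236°: ex = (C−B)/|BC| = (0.8791,-0.4766); ey = (0.4766,0.8791)
θ=236°: P = B + 2.27·ex + 0.69·ey = (1.2061,-2.1333)

θ=112°: 1.06 0.32
θ=236°: 1.21 -2.13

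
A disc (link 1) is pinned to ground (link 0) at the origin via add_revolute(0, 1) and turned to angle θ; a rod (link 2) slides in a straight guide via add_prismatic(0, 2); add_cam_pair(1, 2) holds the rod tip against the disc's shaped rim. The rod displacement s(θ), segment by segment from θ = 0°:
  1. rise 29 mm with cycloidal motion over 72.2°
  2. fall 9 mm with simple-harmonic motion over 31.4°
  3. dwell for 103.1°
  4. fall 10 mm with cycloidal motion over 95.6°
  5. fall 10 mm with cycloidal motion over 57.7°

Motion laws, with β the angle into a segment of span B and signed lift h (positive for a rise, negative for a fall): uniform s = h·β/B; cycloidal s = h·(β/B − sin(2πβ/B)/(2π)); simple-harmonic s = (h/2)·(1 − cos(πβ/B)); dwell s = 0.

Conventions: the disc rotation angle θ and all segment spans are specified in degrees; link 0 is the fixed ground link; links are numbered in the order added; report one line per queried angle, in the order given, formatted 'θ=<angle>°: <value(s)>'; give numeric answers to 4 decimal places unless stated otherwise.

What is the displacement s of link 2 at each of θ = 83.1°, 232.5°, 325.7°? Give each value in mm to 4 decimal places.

segment 1 (0° to 72.2°, cycloidal, h = 29) is passed completely: s = 0.0000 + (29) = 29.0000
θ = 83.1° falls in segment 2 (72.2° to 103.6°, simple-harmonic, h = -9): β = 83.1 − 72.2 = 10.9°, B = 31.4°; Δs = -9/2·(1 − cos(π·0.3471)) = -2.4210; s = 29.0000 − 2.4210 = 26.5790
segment 2 (72.2° to 103.6°, simple-harmonic, h = -9) is passed completely: s = 29.0000 + (-9) = 20.0000
segment 3 (103.6° to 206.7°, dwell): s unchanged at 20.0000
θ = 232.5° falls in segment 4 (206.7° to 302.3°, cycloidal, h = -10): β = 232.5 − 206.7 = 25.8°, B = 95.6°; Δs = -10·(0.2699 − sin(2π·0.2699)/(2π)) = -1.1196; s = 20.0000 − 1.1196 = 18.8804
segment 4 (206.7° to 302.3°, cycloidal, h = -10) is passed completely: s = 20.0000 + (-10) = 10.0000
θ = 325.7° falls in segment 5 (302.3° to 360°, cycloidal, h = -10): β = 325.7 − 302.3 = 23.4°, B = 57.7°; Δs = -10·(0.4055 − sin(2π·0.4055)/(2π)) = -3.1654; s = 10.0000 − 3.1654 = 6.8346

θ=83.1°: 26.5790
θ=232.5°: 18.8804
θ=325.7°: 6.8346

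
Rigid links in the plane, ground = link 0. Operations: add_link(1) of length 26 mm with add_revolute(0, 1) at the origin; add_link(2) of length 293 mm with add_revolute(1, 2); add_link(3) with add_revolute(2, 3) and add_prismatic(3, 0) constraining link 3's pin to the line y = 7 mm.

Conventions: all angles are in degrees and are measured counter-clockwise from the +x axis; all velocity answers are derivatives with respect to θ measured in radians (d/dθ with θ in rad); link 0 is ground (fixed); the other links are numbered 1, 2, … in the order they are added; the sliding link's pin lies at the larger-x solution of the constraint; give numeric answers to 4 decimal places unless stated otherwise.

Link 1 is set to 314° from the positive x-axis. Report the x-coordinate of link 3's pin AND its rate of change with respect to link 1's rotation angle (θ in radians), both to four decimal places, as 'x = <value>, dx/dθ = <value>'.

geometry: r = 26 mm, L = 293 mm, e = 7 mm
crank pin P = (r cos θ, r sin θ) = (18.061118, -18.702835)
h = r sin θ − e = -18.702835 − 7 = -25.702835
x = r cos θ + √(L² − h²) = 18.061118 + 291.870458 = 309.931576
dx/dθ = −r sin θ − h·r cos θ/√(L² − h²) (θ in radians; h = -25.702835) = 20.293342

x = 309.9316, dx/dθ = 20.2933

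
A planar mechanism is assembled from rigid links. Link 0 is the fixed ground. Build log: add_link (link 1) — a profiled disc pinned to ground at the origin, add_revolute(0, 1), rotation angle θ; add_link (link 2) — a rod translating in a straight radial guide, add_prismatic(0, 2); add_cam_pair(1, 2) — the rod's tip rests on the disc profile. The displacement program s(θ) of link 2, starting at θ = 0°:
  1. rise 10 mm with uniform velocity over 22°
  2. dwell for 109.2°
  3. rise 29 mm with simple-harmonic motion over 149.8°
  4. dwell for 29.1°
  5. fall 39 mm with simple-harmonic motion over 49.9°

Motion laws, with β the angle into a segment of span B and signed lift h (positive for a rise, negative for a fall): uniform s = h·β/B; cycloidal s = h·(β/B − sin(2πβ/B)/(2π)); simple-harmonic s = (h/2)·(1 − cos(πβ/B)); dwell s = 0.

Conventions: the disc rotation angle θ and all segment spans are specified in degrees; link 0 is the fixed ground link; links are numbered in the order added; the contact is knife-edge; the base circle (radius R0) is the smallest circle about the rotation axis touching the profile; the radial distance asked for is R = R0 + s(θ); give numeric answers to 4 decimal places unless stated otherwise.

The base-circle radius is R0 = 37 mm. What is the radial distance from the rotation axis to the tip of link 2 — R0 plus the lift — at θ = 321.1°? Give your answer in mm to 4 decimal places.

seg 1 [0°–22°] uniform, h=10: full span → s += 10 → s = 10.0000
seg 2 [22°–131.2°] dwell: s stays 10.0000
seg 3 [131.2°–281°] simple-harmonic, h=29: full span → s += 29 → s = 39.0000
seg 4 [281°–310.1°] dwell: s stays 39.0000
seg 5 [310.1°–360°] simple-harmonic, h=-39: θ=321.1° here. β=11, B=49.9. -39/2·(1 − cos(π·0.2204)) = -4.4922 → s = 34.5078
R = R0 + s = 37 + 34.5078 = 71.5078

71.5078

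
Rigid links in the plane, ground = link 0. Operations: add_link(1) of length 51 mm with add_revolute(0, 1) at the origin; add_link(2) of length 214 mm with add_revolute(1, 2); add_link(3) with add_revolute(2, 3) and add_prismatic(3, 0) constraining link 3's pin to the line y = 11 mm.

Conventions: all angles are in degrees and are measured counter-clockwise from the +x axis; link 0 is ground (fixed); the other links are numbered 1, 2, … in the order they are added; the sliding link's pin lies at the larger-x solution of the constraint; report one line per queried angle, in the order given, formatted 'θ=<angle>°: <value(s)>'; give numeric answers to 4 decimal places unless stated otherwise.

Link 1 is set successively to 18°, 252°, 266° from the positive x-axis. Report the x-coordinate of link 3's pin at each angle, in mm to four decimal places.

geometry: r = 51 mm, L = 214 mm, e = 11 mm
θ=18°: crank pin P = (r cos θ, r sin θ) = (48.503882, 15.759867)
θ=18°: h = r sin θ − e = 15.759867 − 11 = 4.759867
θ=18°: x = r cos θ + √(L² − h²) = 48.503882 + 213.947058 = 262.450940
θ=252°: crank pin P = (r cos θ, r sin θ) = (-15.759867, -48.503882)
θ=252°: h = r sin θ − e = -48.503882 − 11 = -59.503882
θ=252°: x = r cos θ + √(L² − h²) = -15.759867 + 205.560911 = 189.801044
θ=266°: crank pin P = (r cos θ, r sin θ) = (-3.557580, -50.875767)
θ=266°: h = r sin θ − e = -50.875767 − 11 = -61.875767
θ=266°: x = r cos θ + √(L² − h²) = -3.557580 + 204.859438 = 201.301858

θ=18°: 262.4509
θ=252°: 189.8010
θ=266°: 201.3019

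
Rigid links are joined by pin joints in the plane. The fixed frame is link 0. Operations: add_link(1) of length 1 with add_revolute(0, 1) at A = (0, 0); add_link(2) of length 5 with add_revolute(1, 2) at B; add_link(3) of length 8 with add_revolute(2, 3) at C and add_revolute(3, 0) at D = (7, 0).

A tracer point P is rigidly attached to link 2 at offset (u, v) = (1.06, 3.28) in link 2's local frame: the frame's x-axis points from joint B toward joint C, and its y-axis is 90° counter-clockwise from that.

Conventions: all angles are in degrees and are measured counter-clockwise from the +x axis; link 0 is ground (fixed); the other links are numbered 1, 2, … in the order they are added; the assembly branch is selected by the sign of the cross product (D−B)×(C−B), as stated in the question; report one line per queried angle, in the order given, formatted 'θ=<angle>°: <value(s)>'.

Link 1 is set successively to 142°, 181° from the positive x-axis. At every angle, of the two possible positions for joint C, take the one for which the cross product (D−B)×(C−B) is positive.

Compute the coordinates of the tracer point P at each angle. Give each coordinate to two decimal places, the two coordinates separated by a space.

A=(0,0), D=(7.00,0)
θ=142°: B = A + 1.00·(cos142°, sin142°) = (-0.7880, 0.6157)
θ=142°: |BD| = 7.8123
θ=142°: circle(B,5.00) ∩ circle(D,8.00): a=1.4101, h=4.7970
θ=142°:   candidates: C₊=(0.9957,5.2867) cross=37.476; C₋=(0.2397,-4.2776) cross=-37.476
θ=142°:   branch + wants cross > 0 → take C=(0.9957,5.2867) (cross=37.476)
θ=142°: ex = (C−B)/|BC| = (0.3567,0.9342); ey = (-0.9342,0.3567)
θ=142°: P = B + 1.06·ex + 3.28·ey = (-3.4740,2.7761)
θ=181°: B = A + 1.00·(cos181°, sin181°) = (-0.9998, -0.0175)
θ=181°: |BD| = 7.9999
θ=181°: circle(B,5.00) ∩ circle(D,8.00): a=1.5624, h=4.7496
θ=181°:   candidates: C₊=(0.5522,4.7356) cross=37.996; C₋=(0.5729,-4.7637) cross=-37.996
θ=181°:   branch + wants cross > 0 → take C=(0.5522,4.7356) (cross=37.996)
θ=181°: ex = (C−B)/|BC| = (0.3104,0.9506); ey = (-0.9506,0.3104)
θ=181°: P = B + 1.06·ex + 3.28·ey = (-3.7888,2.0083)

θ=142°: -3.47 2.78
θ=181°: -3.79 2.01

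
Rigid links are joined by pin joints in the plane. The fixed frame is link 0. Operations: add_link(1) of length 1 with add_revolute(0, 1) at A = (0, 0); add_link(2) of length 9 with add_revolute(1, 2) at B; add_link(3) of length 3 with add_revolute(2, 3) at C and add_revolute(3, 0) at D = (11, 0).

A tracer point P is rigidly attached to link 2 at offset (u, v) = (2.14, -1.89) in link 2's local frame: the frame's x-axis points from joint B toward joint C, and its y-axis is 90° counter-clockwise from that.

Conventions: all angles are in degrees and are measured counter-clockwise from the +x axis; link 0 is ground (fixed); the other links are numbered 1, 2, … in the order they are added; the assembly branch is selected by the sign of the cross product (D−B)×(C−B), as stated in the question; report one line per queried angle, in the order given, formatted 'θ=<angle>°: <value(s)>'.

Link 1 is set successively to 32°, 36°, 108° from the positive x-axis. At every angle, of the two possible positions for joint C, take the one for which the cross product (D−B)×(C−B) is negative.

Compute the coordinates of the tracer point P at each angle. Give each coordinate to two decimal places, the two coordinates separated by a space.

A=(0,0), D=(11.00,0)
θ=32°: B = A + 1.00·(cos32°, sin32°) = (0.8480, 0.5299)
θ=32°: |BD| = 10.1658
θ=32°: circle(B,9.00) ∩ circle(D,3.00): a=8.6242, h=2.5736
θ=32°:   candidates: C₊=(9.5947,2.6505) cross=26.163; C₋=(9.3263,-2.4898) cross=-26.163
θ=32°:   branch - wants cross < 0 → take C=(9.3263,-2.4898) (cross=-26.163)
θ=32°: ex = (C−B)/|BC| = (0.9420,-0.3355); ey = (0.3355,0.9420)
θ=32°: P = B + 2.14·ex + -1.89·ey = (2.2299,-1.9685)
θ=36°: B = A + 1.00·(cos36°, sin36°) = (0.8090, 0.5878)
θ=36°: |BD| = 10.2079
θ=36°: circle(B,9.00) ∩ circle(D,3.00): a=8.6306, h=2.5519
θ=36°:   candidates: C₊=(9.5723,2.6385) cross=26.050; C₋=(9.2784,-2.4568) cross=-26.050
θ=36°:   branch - wants cross < 0 → take C=(9.2784,-2.4568) (cross=-26.050)
θ=36°: ex = (C−B)/|BC| = (0.9410,-0.3383); ey = (0.3383,0.9410)
θ=36°: P = B + 2.14·ex + -1.89·ey = (2.1835,-1.9147)
θ=108°: B = A + 1.00·(cos108°, sin108°) = (-0.3090, 0.9511)
θ=108°: |BD| = 11.3489
θ=108°: circle(B,9.00) ∩ circle(D,3.00): a=8.8466, h=1.6547
θ=108°:   candidates: C₊=(8.6451,1.8586) cross=18.780; C₋=(8.3678,-1.4392) cross=-18.780
θ=108°:   branch - wants cross < 0 → take C=(8.3678,-1.4392) (cross=-18.780)
θ=108°: ex = (C−B)/|BC| = (0.9641,-0.2656); ey = (0.2656,0.9641)
θ=108°: P = B + 2.14·ex + -1.89·ey = (1.2522,-1.4394)

θ=32°: 2.23 -1.97
θ=36°: 2.18 -1.91
θ=108°: 1.25 -1.44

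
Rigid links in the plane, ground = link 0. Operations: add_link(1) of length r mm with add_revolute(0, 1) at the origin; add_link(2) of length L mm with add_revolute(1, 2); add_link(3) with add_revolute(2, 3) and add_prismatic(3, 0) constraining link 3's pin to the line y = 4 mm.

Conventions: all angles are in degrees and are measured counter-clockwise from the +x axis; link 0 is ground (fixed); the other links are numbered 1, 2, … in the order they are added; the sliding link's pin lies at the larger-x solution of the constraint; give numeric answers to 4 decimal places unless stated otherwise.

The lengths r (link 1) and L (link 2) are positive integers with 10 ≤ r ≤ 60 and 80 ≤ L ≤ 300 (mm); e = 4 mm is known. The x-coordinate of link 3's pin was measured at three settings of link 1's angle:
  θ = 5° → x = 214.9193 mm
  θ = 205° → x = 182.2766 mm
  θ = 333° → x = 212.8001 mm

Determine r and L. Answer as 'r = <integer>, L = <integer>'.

constraint per measurement: (x − r cos θ)² + (r sin θ − e)² = L²
subtracting the θ₁ and θ₂ equations cancels the r² and L² terms:
r = (x₁² − x₂²) / (2[(x₁cos θ₁ + e sin θ₁) − (x₂cos θ₂ + e sin θ₂)]) = 17.0000 → r = 17
L² = (x₁ − r cos θ₁)² + (r sin θ₁ − e)² = 39204.0024 → L = 198.0000 → L = 198
check at θ₃=333°: x = 212.8001 (printed 212.8001) ✓

r = 17, L = 198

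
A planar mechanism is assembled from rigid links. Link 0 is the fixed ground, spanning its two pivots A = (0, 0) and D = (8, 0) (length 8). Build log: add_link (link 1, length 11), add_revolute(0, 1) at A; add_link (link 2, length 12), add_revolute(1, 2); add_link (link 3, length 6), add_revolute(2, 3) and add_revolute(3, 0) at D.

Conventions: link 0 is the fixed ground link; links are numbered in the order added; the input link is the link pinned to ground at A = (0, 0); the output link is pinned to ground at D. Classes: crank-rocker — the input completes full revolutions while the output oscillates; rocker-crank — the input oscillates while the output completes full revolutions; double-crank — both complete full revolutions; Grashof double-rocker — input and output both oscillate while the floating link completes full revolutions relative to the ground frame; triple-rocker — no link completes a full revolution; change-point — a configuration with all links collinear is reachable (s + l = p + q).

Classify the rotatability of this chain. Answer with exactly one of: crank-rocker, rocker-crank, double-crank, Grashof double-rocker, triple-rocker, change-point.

lengths: ground=8, input=11, coupler=12, output=6
sorted: s=6 (shortest), l=12 (longest), p+q=19
s + l = 18 vs p + q = 19
s + l < p + q (Grashof) with shortest = output link → rocker-crank

rocker-crank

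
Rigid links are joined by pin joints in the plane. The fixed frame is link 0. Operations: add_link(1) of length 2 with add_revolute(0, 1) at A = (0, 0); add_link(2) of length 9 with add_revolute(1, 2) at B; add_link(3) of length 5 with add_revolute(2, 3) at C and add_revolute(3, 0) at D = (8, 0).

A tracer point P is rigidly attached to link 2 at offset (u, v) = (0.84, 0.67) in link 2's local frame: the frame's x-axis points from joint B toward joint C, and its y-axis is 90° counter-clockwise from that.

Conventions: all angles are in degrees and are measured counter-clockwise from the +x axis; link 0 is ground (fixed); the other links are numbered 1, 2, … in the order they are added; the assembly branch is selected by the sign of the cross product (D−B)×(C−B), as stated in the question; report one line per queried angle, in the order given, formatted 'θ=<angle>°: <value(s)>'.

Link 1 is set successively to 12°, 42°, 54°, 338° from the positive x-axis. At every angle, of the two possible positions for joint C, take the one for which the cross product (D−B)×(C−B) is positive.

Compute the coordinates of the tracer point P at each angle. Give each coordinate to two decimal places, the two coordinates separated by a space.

A=(0,0), D=(8.00,0)
θ=12°: B = A + 2.00·(cos12°, sin12°) = (1.9563, 0.4158)
θ=12°: |BD| = 6.0580
θ=12°: circle(B,9.00) ∩ circle(D,5.00): a=7.6510, h=4.7394
θ=12°:   candidates: C₊=(9.9146,4.6189) cross=28.712; C₋=(9.2639,-4.8376) cross=-28.712
θ=12°:   branch + wants cross > 0 → take C=(9.9146,4.6189) (cross=28.712)
θ=12°: ex = (C−B)/|BC| = (0.8843,0.4670); ey = (-0.4670,0.8843)
θ=12°: P = B + 0.84·ex + 0.67·ey = (2.3862,1.4006)
θ=42°: B = A + 2.00·(cos42°, sin42°) = (1.4863, 1.3383)
θ=42°: |BD| = 6.6498
θ=42°: circle(B,9.00) ∩ circle(D,5.00): a=7.5356, h=4.9209
θ=42°:   candidates: C₊=(9.8580,4.6420) cross=32.723; C₋=(7.8773,-4.9985) cross=-32.723
θ=42°:   branch + wants cross > 0 → take C=(9.8580,4.6420) (cross=32.723)
θ=42°: ex = (C−B)/|BC| = (0.9302,0.3671); ey = (-0.3671,0.9302)
θ=42°: P = B + 0.84·ex + 0.67·ey = (2.0217,2.2698)
θ=54°: B = A + 2.00·(cos54°, sin54°) = (1.1756, 1.6180)
θ=54°: |BD| = 7.0136
θ=54°: circle(B,9.00) ∩ circle(D,5.00): a=7.4990, h=4.9764
θ=54°:   candidates: C₊=(9.6204,4.7302) cross=34.902; C₋=(7.3243,-4.9541) cross=-34.902
θ=54°:   branch + wants cross > 0 → take C=(9.6204,4.7302) (cross=34.902)
θ=54°: ex = (C−B)/|BC| = (0.9383,0.3458); ey = (-0.3458,0.9383)
θ=54°: P = B + 0.84·ex + 0.67·ey = (1.7321,2.5372)
θ=338°: B = A + 2.00·(cos338°, sin338°) = (1.8544, -0.7492)
θ=338°: |BD| = 6.1911
θ=338°: circle(B,9.00) ∩ circle(D,5.00): a=7.6182, h=4.7920
θ=338°:   candidates: C₊=(8.8366,4.9295) cross=29.668; C₋=(9.9964,-4.5841) cross=-29.668
θ=338°:   branch + wants cross > 0 → take C=(8.8366,4.9295) (cross=29.668)
θ=338°: ex = (C−B)/|BC| = (0.7758,0.6310); ey = (-0.6310,0.7758)
θ=338°: P = B + 0.84·ex + 0.67·ey = (2.0833,0.3006)

θ=12°: 2.39 1.40
θ=42°: 2.02 2.27
θ=54°: 1.73 2.54
θ=338°: 2.08 0.30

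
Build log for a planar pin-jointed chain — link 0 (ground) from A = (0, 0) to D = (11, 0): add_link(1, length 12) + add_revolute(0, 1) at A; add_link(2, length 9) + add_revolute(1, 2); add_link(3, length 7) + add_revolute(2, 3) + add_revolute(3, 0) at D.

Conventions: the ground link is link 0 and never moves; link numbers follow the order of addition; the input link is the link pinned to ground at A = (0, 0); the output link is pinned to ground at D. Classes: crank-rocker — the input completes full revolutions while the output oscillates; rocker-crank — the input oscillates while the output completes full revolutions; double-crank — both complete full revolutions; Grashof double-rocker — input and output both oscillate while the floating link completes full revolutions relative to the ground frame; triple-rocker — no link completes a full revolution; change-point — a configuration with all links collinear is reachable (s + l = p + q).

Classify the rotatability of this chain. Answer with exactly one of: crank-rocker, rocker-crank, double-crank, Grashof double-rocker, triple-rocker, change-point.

lengths: ground=11, input=12, coupler=9, output=7
sorted: s=7 (shortest), l=12 (longest), p+q=20
s + l = 19 vs p + q = 20
s + l < p + q (Grashof) with shortest = output link → rocker-crank

rocker-crank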